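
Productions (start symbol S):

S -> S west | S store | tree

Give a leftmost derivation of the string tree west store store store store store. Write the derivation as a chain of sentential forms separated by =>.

S => S store => S store store => S store store store => S store store store store => S store store store store store => S west store store store store store => tree west store store store store store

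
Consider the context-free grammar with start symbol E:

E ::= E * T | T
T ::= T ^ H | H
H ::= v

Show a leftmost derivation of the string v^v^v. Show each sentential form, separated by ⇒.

E ⇒ T ⇒ T^H ⇒ T^H^H ⇒ H^H^H ⇒ v^H^H ⇒ v^v^H ⇒ v^v^v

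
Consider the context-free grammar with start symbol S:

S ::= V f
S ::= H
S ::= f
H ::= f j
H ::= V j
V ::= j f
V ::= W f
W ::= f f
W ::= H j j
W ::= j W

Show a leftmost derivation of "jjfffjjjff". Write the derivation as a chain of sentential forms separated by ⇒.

S ⇒ Vf ⇒ Wff ⇒ jWff ⇒ jHjjff ⇒ jVjjjff ⇒ jWfjjjff ⇒ jjWfjjjff ⇒ jjfffjjjff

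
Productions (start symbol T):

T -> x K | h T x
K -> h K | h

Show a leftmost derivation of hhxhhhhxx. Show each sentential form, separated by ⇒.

T ⇒ hTx   [T -> h T x]
hTx ⇒ hhTxx   [T -> h T x]
hhTxx ⇒ hhxKxx   [T -> x K]
hhxKxx ⇒ hhxhKxx   [K -> h K]
hhxhKxx ⇒ hhxhhKxx   [K -> h K]
hhxhhKxx ⇒ hhxhhhKxx   [K -> h K]
hhxhhhKxx ⇒ hhxhhhhxx   [K -> h]

T⇒hTx⇒hhTxx⇒hhxKxx⇒hhxhKxx⇒hhxhhKxx⇒hhxhhhKxx⇒hhxhhhhxx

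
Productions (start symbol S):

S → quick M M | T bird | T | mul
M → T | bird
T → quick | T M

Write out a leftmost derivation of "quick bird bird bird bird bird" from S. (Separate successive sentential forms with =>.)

S => T => T M => T M M => T M M M => T M M M M => T M M M M M => quick M M M M M => quick bird M M M M => quick bird bird M M M => quick bird bird bird M M => quick bird bird bird bird M => quick bird bird bird bird bird

S => T   [S → T]
T => T M   [T → T M]
T M => T M M   [T → T M]
T M M => T M M M   [T → T M]
T M M M => T M M M M   [T → T M]
T M M M M => T M M M M M   [T → T M]
T M M M M M => quick M M M M M   [T → quick]
quick M M M M M => quick bird M M M M   [M → bird]
quick bird M M M M => quick bird bird M M M   [M → bird]
quick bird bird M M M => quick bird bird bird M M   [M → bird]
quick bird bird bird M M => quick bird bird bird bird M   [M → bird]
quick bird bird bird bird M => quick bird bird bird bird bird   [M → bird]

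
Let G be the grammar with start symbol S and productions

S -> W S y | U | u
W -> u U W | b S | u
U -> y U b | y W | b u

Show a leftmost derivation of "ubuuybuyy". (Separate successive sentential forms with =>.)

S => WSy   [S -> W S y]
WSy => uSy   [W -> u]
uSy => uWSyy   [S -> W S y]
uWSyy => ubSSyy   [W -> b S]
ubSSyy => ubWSySyy   [S -> W S y]
ubWSySyy => ubuSySyy   [W -> u]
ubuSySyy => ubuuySyy   [S -> u]
ubuuySyy => ubuuyUyy   [S -> U]
ubuuyUyy => ubuuybuyy   [U -> b u]

S => WSy => uSy => uWSyy => ubSSyy => ubWSySyy => ubuSySyy => ubuuySyy => ubuuyUyy => ubuuybuyy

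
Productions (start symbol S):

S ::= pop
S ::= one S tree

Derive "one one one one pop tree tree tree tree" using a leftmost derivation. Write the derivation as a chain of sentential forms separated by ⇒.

S ⇒ one S tree   [S ::= one S tree]
one S tree ⇒ one one S tree tree   [S ::= one S tree]
one one S tree tree ⇒ one one one S tree tree tree   [S ::= one S tree]
one one one S tree tree tree ⇒ one one one one S tree tree tree tree   [S ::= one S tree]
one one one one S tree tree tree tree ⇒ one one one one pop tree tree tree tree   [S ::= pop]

S ⇒ one S tree ⇒ one one S tree tree ⇒ one one one S tree tree tree ⇒ one one one one S tree tree tree tree ⇒ one one one one pop tree tree tree tree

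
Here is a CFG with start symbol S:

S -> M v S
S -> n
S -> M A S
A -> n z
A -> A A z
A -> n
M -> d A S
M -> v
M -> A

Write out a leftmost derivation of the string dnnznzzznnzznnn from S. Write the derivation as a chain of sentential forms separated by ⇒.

S ⇒ MAS ⇒ dASAS ⇒ dAAzSAS ⇒ dAAzAzSAS ⇒ dnAzAzSAS ⇒ dnAAzzAzSAS ⇒ dnnzAzzAzSAS ⇒ dnnznzzzAzSAS ⇒ dnnznzzzAAzzSAS ⇒ dnnznzzznAzzSAS ⇒ dnnznzzznnzzSAS ⇒ dnnznzzznnzznAS ⇒ dnnznzzznnzznnS ⇒ dnnznzzznnzznnn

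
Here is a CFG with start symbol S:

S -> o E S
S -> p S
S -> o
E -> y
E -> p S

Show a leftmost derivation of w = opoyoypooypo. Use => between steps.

S=>oES=>opSS=>opoESS=>opoySS=>opoyoESS=>opoyoySS=>opoyoypSS=>opoyoypoS=>opoyoypooES=>opoyoypooyS=>opoyoypooypS=>opoyoypooypo

S => oES   [S -> o E S]
oES => opSS   [E -> p S]
opSS => opoESS   [S -> o E S]
opoESS => opoySS   [E -> y]
opoySS => opoyoESS   [S -> o E S]
opoyoESS => opoyoySS   [E -> y]
opoyoySS => opoyoypSS   [S -> p S]
opoyoypSS => opoyoypoS   [S -> o]
opoyoypoS => opoyoypooES   [S -> o E S]
opoyoypooES => opoyoypooyS   [E -> y]
opoyoypooyS => opoyoypooypS   [S -> p S]
opoyoypooypS => opoyoypooypo   [S -> o]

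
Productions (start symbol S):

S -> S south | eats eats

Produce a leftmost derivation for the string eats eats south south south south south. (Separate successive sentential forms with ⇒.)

S ⇒ S south ⇒ S south south ⇒ S south south south ⇒ S south south south south ⇒ S south south south south south ⇒ eats eats south south south south south

S ⇒ S south   [S -> S south]
S south ⇒ S south south   [S -> S south]
S south south ⇒ S south south south   [S -> S south]
S south south south ⇒ S south south south south   [S -> S south]
S south south south south ⇒ S south south south south south   [S -> S south]
S south south south south south ⇒ eats eats south south south south south   [S -> eats eats]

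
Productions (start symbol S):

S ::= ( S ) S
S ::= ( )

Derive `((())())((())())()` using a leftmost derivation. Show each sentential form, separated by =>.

S => (S)S   [S ::= ( S ) S]
(S)S => ((S)S)S   [S ::= ( S ) S]
((S)S)S => ((())S)S   [S ::= ( )]
((())S)S => ((())())S   [S ::= ( )]
((())())S => ((())())(S)S   [S ::= ( S ) S]
((())())(S)S => ((())())((S)S)S   [S ::= ( S ) S]
((())())((S)S)S => ((())())((())S)S   [S ::= ( )]
((())())((())S)S => ((())())((())())S   [S ::= ( )]
((())())((())())S => ((())())((())())()   [S ::= ( )]

S=>(S)S=>((S)S)S=>((())S)S=>((())())S=>((())())(S)S=>((())())((S)S)S=>((())())((())S)S=>((())())((())())S=>((())())((())())()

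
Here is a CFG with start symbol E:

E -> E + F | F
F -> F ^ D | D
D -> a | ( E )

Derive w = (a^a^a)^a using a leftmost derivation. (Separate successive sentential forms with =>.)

E => F   [E -> F]
F => F^D   [F -> F ^ D]
F^D => D^D   [F -> D]
D^D => (E)^D   [D -> ( E )]
(E)^D => (F)^D   [E -> F]
(F)^D => (F^D)^D   [F -> F ^ D]
(F^D)^D => (F^D^D)^D   [F -> F ^ D]
(F^D^D)^D => (D^D^D)^D   [F -> D]
(D^D^D)^D => (a^D^D)^D   [D -> a]
(a^D^D)^D => (a^a^D)^D   [D -> a]
(a^a^D)^D => (a^a^a)^D   [D -> a]
(a^a^a)^D => (a^a^a)^a   [D -> a]

E => F => F^D => D^D => (E)^D => (F)^D => (F^D)^D => (F^D^D)^D => (D^D^D)^D => (a^D^D)^D => (a^a^D)^D => (a^a^a)^D => (a^a^a)^a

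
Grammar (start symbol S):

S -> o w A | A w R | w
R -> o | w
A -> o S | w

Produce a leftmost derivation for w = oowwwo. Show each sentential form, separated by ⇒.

S ⇒ AwR   [S -> A w R]
AwR ⇒ oSwR   [A -> o S]
oSwR ⇒ oowAwR   [S -> o w A]
oowAwR ⇒ oowwwR   [A -> w]
oowwwR ⇒ oowwwo   [R -> o]

S ⇒ AwR ⇒ oSwR ⇒ oowAwR ⇒ oowwwR ⇒ oowwwo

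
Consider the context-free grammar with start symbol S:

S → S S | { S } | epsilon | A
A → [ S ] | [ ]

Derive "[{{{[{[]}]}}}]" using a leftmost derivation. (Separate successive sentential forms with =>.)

S => A => [S] => [SS] => [{S}S] => [{{S}}S] => [{{{S}}}S] => [{{{A}}}S] => [{{{[S]}}}S] => [{{{[{S}]}}}S] => [{{{[{A}]}}}S] => [{{{[{[]}]}}}S] => [{{{[{[]}]}}}]

S => A   [S → A]
A => [S]   [A → [ S ]]
[S] => [SS]   [S → S S]
[SS] => [{S}S]   [S → { S }]
[{S}S] => [{{S}}S]   [S → { S }]
[{{S}}S] => [{{{S}}}S]   [S → { S }]
[{{{S}}}S] => [{{{A}}}S]   [S → A]
[{{{A}}}S] => [{{{[S]}}}S]   [A → [ S ]]
[{{{[S]}}}S] => [{{{[{S}]}}}S]   [S → { S }]
[{{{[{S}]}}}S] => [{{{[{A}]}}}S]   [S → A]
[{{{[{A}]}}}S] => [{{{[{[]}]}}}S]   [A → [ ]]
[{{{[{[]}]}}}S] => [{{{[{[]}]}}}]   [S → epsilon]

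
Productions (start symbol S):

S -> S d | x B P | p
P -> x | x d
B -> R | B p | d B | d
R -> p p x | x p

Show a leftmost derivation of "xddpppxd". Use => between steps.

S => Sd   [S -> S d]
Sd => xBPd   [S -> x B P]
xBPd => xBpPd   [B -> B p]
xBpPd => xBppPd   [B -> B p]
xBppPd => xBpppPd   [B -> B p]
xBpppPd => xdBpppPd   [B -> d B]
xdBpppPd => xddpppPd   [B -> d]
xddpppPd => xddpppxd   [P -> x]

S => Sd => xBPd => xBpPd => xBppPd => xBpppPd => xdBpppPd => xddpppPd => xddpppxd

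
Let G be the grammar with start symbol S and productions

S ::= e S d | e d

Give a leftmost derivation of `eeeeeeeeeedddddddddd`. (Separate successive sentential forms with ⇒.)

S⇒eSd⇒eeSdd⇒eeeSddd⇒eeeeSdddd⇒eeeeeSddddd⇒eeeeeeSdddddd⇒eeeeeeeSddddddd⇒eeeeeeeeSdddddddd⇒eeeeeeeeeSddddddddd⇒eeeeeeeeeedddddddddd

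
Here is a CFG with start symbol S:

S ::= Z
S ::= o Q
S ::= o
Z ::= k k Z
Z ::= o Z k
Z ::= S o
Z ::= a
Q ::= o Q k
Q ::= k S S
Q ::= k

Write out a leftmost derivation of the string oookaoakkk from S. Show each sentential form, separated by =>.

S => oQ   [S ::= o Q]
oQ => ooQk   [Q ::= o Q k]
ooQk => oooQkk   [Q ::= o Q k]
oooQkk => oookSSkk   [Q ::= k S S]
oookSSkk => oookZSkk   [S ::= Z]
oookZSkk => oookaSkk   [Z ::= a]
oookaSkk => oookaZkk   [S ::= Z]
oookaZkk => oookaoZkkk   [Z ::= o Z k]
oookaoZkkk => oookaoakkk   [Z ::= a]

S=>oQ=>ooQk=>oooQkk=>oookSSkk=>oookZSkk=>oookaSkk=>oookaZkk=>oookaoZkkk=>oookaoakkk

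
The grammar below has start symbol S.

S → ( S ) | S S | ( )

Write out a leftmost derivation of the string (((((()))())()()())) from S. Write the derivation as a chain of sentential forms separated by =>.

S => (S)   [S → ( S )]
(S) => ((S))   [S → ( S )]
((S)) => ((SS))   [S → S S]
((SS)) => ((SSS))   [S → S S]
((SSS)) => ((SSSS))   [S → S S]
((SSSS)) => (((S)SSS))   [S → ( S )]
(((S)SSS)) => (((SS)SSS))   [S → S S]
(((SS)SSS)) => ((((S)S)SSS))   [S → ( S )]
((((S)S)SSS)) => (((((S))S)SSS))   [S → ( S )]
(((((S))S)SSS)) => (((((()))S)SSS))   [S → ( )]
(((((()))S)SSS)) => (((((()))())SSS))   [S → ( )]
(((((()))())SSS)) => (((((()))())()SS))   [S → ( )]
(((((()))())()SS)) => (((((()))())()()S))   [S → ( )]
(((((()))())()()S)) => (((((()))())()()()))   [S → ( )]

S => (S) => ((S)) => ((SS)) => ((SSS)) => ((SSSS)) => (((S)SSS)) => (((SS)SSS)) => ((((S)S)SSS)) => (((((S))S)SSS)) => (((((()))S)SSS)) => (((((()))())SSS)) => (((((()))())()SS)) => (((((()))())()()S)) => (((((()))())()()()))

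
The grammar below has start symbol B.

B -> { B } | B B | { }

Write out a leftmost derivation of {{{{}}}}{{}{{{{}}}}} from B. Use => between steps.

B => BB   [B -> B B]
BB => {B}B   [B -> { B }]
{B}B => {{B}}B   [B -> { B }]
{{B}}B => {{{B}}}B   [B -> { B }]
{{{B}}}B => {{{{}}}}B   [B -> { }]
{{{{}}}}B => {{{{}}}}{B}   [B -> { B }]
{{{{}}}}{B} => {{{{}}}}{BB}   [B -> B B]
{{{{}}}}{BB} => {{{{}}}}{{}B}   [B -> { }]
{{{{}}}}{{}B} => {{{{}}}}{{}{B}}   [B -> { B }]
{{{{}}}}{{}{B}} => {{{{}}}}{{}{{B}}}   [B -> { B }]
{{{{}}}}{{}{{B}}} => {{{{}}}}{{}{{{B}}}}   [B -> { B }]
{{{{}}}}{{}{{{B}}}} => {{{{}}}}{{}{{{{}}}}}   [B -> { }]

B=>BB=>{B}B=>{{B}}B=>{{{B}}}B=>{{{{}}}}B=>{{{{}}}}{B}=>{{{{}}}}{BB}=>{{{{}}}}{{}B}=>{{{{}}}}{{}{B}}=>{{{{}}}}{{}{{B}}}=>{{{{}}}}{{}{{{B}}}}=>{{{{}}}}{{}{{{{}}}}}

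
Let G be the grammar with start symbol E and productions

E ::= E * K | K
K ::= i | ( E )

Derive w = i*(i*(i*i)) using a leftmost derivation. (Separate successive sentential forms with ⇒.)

E ⇒ E*K   [E ::= E * K]
E*K ⇒ K*K   [E ::= K]
K*K ⇒ i*K   [K ::= i]
i*K ⇒ i*(E)   [K ::= ( E )]
i*(E) ⇒ i*(E*K)   [E ::= E * K]
i*(E*K) ⇒ i*(K*K)   [E ::= K]
i*(K*K) ⇒ i*(i*K)   [K ::= i]
i*(i*K) ⇒ i*(i*(E))   [K ::= ( E )]
i*(i*(E)) ⇒ i*(i*(E*K))   [E ::= E * K]
i*(i*(E*K)) ⇒ i*(i*(K*K))   [E ::= K]
i*(i*(K*K)) ⇒ i*(i*(i*K))   [K ::= i]
i*(i*(i*K)) ⇒ i*(i*(i*i))   [K ::= i]

E ⇒ E*K ⇒ K*K ⇒ i*K ⇒ i*(E) ⇒ i*(E*K) ⇒ i*(K*K) ⇒ i*(i*K) ⇒ i*(i*(E)) ⇒ i*(i*(E*K)) ⇒ i*(i*(K*K)) ⇒ i*(i*(i*K)) ⇒ i*(i*(i*i))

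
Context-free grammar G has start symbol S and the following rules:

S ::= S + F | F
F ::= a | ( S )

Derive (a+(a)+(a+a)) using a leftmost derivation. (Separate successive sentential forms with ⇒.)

S ⇒ F ⇒ (S) ⇒ (S+F) ⇒ (S+F+F) ⇒ (F+F+F) ⇒ (a+F+F) ⇒ (a+(S)+F) ⇒ (a+(F)+F) ⇒ (a+(a)+F) ⇒ (a+(a)+(S)) ⇒ (a+(a)+(S+F)) ⇒ (a+(a)+(F+F)) ⇒ (a+(a)+(a+F)) ⇒ (a+(a)+(a+a))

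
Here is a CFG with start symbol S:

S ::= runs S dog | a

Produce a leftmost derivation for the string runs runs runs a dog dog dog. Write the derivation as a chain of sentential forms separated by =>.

S => runs S dog => runs runs S dog dog => runs runs runs S dog dog dog => runs runs runs a dog dog dog

S => runs S dog   [S ::= runs S dog]
runs S dog => runs runs S dog dog   [S ::= runs S dog]
runs runs S dog dog => runs runs runs S dog dog dog   [S ::= runs S dog]
runs runs runs S dog dog dog => runs runs runs a dog dog dog   [S ::= a]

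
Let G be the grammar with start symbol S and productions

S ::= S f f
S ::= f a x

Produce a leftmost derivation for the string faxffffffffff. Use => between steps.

S=>Sff=>Sffff=>Sffffff=>Sffffffff=>Sffffffffff=>faxffffffffff

S => Sff   [S ::= S f f]
Sff => Sffff   [S ::= S f f]
Sffff => Sffffff   [S ::= S f f]
Sffffff => Sffffffff   [S ::= S f f]
Sffffffff => Sffffffffff   [S ::= S f f]
Sffffffffff => faxffffffffff   [S ::= f a x]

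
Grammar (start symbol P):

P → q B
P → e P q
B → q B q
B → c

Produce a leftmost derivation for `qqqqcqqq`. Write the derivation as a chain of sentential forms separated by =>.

P => qB => qqBq => qqqBqq => qqqqBqqq => qqqqcqqq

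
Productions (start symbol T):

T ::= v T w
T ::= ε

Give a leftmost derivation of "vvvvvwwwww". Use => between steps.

T => vTw => vvTww => vvvTwww => vvvvTwwww => vvvvvTwwwww => vvvvvwwwww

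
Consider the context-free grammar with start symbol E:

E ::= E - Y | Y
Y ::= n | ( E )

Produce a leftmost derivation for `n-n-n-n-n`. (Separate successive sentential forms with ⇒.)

E ⇒ E-Y ⇒ E-Y-Y ⇒ E-Y-Y-Y ⇒ E-Y-Y-Y-Y ⇒ Y-Y-Y-Y-Y ⇒ n-Y-Y-Y-Y ⇒ n-n-Y-Y-Y ⇒ n-n-n-Y-Y ⇒ n-n-n-n-Y ⇒ n-n-n-n-n

E ⇒ E-Y   [E ::= E - Y]
E-Y ⇒ E-Y-Y   [E ::= E - Y]
E-Y-Y ⇒ E-Y-Y-Y   [E ::= E - Y]
E-Y-Y-Y ⇒ E-Y-Y-Y-Y   [E ::= E - Y]
E-Y-Y-Y-Y ⇒ Y-Y-Y-Y-Y   [E ::= Y]
Y-Y-Y-Y-Y ⇒ n-Y-Y-Y-Y   [Y ::= n]
n-Y-Y-Y-Y ⇒ n-n-Y-Y-Y   [Y ::= n]
n-n-Y-Y-Y ⇒ n-n-n-Y-Y   [Y ::= n]
n-n-n-Y-Y ⇒ n-n-n-n-Y   [Y ::= n]
n-n-n-n-Y ⇒ n-n-n-n-n   [Y ::= n]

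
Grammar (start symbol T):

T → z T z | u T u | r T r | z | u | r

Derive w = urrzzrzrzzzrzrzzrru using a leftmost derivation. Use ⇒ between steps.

T⇒uTu⇒urTru⇒urrTrru⇒urrzTzrru⇒urrzzTzzrru⇒urrzzrTrzzrru⇒urrzzrzTzrzzrru⇒urrzzrzrTrzrzzrru⇒urrzzrzrzTzrzrzzrru⇒urrzzrzrzzzrzrzzrru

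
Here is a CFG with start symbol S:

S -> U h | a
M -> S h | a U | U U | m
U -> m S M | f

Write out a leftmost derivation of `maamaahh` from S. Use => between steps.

S=>Uh=>mSMh=>maMh=>maaUh=>maamSMh=>maamaMh=>maamaShh=>maamaahh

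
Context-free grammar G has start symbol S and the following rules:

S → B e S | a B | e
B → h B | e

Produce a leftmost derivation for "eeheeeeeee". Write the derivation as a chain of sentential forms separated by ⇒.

S ⇒ BeS   [S → B e S]
BeS ⇒ eeS   [B → e]
eeS ⇒ eeBeS   [S → B e S]
eeBeS ⇒ eehBeS   [B → h B]
eehBeS ⇒ eeheeS   [B → e]
eeheeS ⇒ eeheeBeS   [S → B e S]
eeheeBeS ⇒ eeheeeeS   [B → e]
eeheeeeS ⇒ eeheeeeBeS   [S → B e S]
eeheeeeBeS ⇒ eeheeeeeeS   [B → e]
eeheeeeeeS ⇒ eeheeeeeee   [S → e]

S ⇒ BeS ⇒ eeS ⇒ eeBeS ⇒ eehBeS ⇒ eeheeS ⇒ eeheeBeS ⇒ eeheeeeS ⇒ eeheeeeBeS ⇒ eeheeeeeeS ⇒ eeheeeeeee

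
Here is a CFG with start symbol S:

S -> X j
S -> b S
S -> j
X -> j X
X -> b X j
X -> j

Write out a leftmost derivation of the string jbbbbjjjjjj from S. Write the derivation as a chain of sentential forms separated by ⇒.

S ⇒ Xj ⇒ jXj ⇒ jbXjj ⇒ jbbXjjj ⇒ jbbbXjjjj ⇒ jbbbbXjjjjj ⇒ jbbbbjjjjjj

S ⇒ Xj   [S -> X j]
Xj ⇒ jXj   [X -> j X]
jXj ⇒ jbXjj   [X -> b X j]
jbXjj ⇒ jbbXjjj   [X -> b X j]
jbbXjjj ⇒ jbbbXjjjj   [X -> b X j]
jbbbXjjjj ⇒ jbbbbXjjjjj   [X -> b X j]
jbbbbXjjjjj ⇒ jbbbbjjjjjj   [X -> j]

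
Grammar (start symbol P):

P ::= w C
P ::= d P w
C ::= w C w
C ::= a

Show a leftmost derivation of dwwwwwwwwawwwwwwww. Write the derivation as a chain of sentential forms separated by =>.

P=>dPw=>dwCw=>dwwCww=>dwwwCwww=>dwwwwCwwww=>dwwwwwCwwwww=>dwwwwwwCwwwwww=>dwwwwwwwCwwwwwww=>dwwwwwwwwCwwwwwwww=>dwwwwwwwwawwwwwwww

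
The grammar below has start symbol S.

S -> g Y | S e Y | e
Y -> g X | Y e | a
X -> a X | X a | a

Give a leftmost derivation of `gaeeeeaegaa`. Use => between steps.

S => SeY   [S -> S e Y]
SeY => SeYeY   [S -> S e Y]
SeYeY => gYeYeY   [S -> g Y]
gYeYeY => gYeeYeY   [Y -> Y e]
gYeeYeY => gYeeeYeY   [Y -> Y e]
gYeeeYeY => gYeeeeYeY   [Y -> Y e]
gYeeeeYeY => gaeeeeYeY   [Y -> a]
gaeeeeYeY => gaeeeeaeY   [Y -> a]
gaeeeeaeY => gaeeeeaegX   [Y -> g X]
gaeeeeaegX => gaeeeeaegaX   [X -> a X]
gaeeeeaegaX => gaeeeeaegaa   [X -> a]

S => SeY => SeYeY => gYeYeY => gYeeYeY => gYeeeYeY => gYeeeeYeY => gaeeeeYeY => gaeeeeaeY => gaeeeeaegX => gaeeeeaegaX => gaeeeeaegaa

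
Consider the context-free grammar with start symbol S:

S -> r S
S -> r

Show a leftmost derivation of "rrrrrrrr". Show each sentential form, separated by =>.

S => rS   [S -> r S]
rS => rrS   [S -> r S]
rrS => rrrS   [S -> r S]
rrrS => rrrrS   [S -> r S]
rrrrS => rrrrrS   [S -> r S]
rrrrrS => rrrrrrS   [S -> r S]
rrrrrrS => rrrrrrrS   [S -> r S]
rrrrrrrS => rrrrrrrr   [S -> r]

S => rS => rrS => rrrS => rrrrS => rrrrrS => rrrrrrS => rrrrrrrS => rrrrrrrr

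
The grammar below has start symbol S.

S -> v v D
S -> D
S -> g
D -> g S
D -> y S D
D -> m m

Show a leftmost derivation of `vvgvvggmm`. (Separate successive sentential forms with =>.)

S => vvD   [S -> v v D]
vvD => vvgS   [D -> g S]
vvgS => vvgvvD   [S -> v v D]
vvgvvD => vvgvvgS   [D -> g S]
vvgvvgS => vvgvvgD   [S -> D]
vvgvvgD => vvgvvggS   [D -> g S]
vvgvvggS => vvgvvggD   [S -> D]
vvgvvggD => vvgvvggmm   [D -> m m]

S => vvD => vvgS => vvgvvD => vvgvvgS => vvgvvgD => vvgvvggS => vvgvvggD => vvgvvggmm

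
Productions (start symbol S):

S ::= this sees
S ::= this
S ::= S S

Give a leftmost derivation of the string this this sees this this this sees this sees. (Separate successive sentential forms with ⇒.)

S ⇒ S S ⇒ S S S ⇒ this S S ⇒ this S S S ⇒ this this sees S S ⇒ this this sees this S ⇒ this this sees this S S ⇒ this this sees this S S S ⇒ this this sees this this S S ⇒ this this sees this this this sees S ⇒ this this sees this this this sees this sees

S ⇒ S S   [S ::= S S]
S S ⇒ S S S   [S ::= S S]
S S S ⇒ this S S   [S ::= this]
this S S ⇒ this S S S   [S ::= S S]
this S S S ⇒ this this sees S S   [S ::= this sees]
this this sees S S ⇒ this this sees this S   [S ::= this]
this this sees this S ⇒ this this sees this S S   [S ::= S S]
this this sees this S S ⇒ this this sees this S S S   [S ::= S S]
this this sees this S S S ⇒ this this sees this this S S   [S ::= this]
this this sees this this S S ⇒ this this sees this this this sees S   [S ::= this sees]
this this sees this this this sees S ⇒ this this sees this this this sees this sees   [S ::= this sees]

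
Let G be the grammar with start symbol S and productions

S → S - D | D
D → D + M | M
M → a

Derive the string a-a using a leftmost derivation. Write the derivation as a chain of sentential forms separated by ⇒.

S ⇒ S-D   [S → S - D]
S-D ⇒ D-D   [S → D]
D-D ⇒ M-D   [D → M]
M-D ⇒ a-D   [M → a]
a-D ⇒ a-M   [D → M]
a-M ⇒ a-a   [M → a]

S⇒S-D⇒D-D⇒M-D⇒a-D⇒a-M⇒a-a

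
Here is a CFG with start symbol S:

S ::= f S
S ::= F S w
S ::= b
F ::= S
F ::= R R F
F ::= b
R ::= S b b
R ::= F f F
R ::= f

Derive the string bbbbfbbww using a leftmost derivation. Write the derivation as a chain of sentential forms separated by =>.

S => FSw => bSw => bFSww => bRRFSww => bSbbRFSww => bbbbRFSww => bbbbfFSww => bbbbfbSww => bbbbfbbww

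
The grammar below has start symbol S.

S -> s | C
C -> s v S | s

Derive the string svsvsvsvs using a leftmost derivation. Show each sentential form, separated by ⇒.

S ⇒ C ⇒ svS ⇒ svC ⇒ svsvS ⇒ svsvC ⇒ svsvsvS ⇒ svsvsvC ⇒ svsvsvsvS ⇒ svsvsvsvC ⇒ svsvsvsvs

S ⇒ C   [S -> C]
C ⇒ svS   [C -> s v S]
svS ⇒ svC   [S -> C]
svC ⇒ svsvS   [C -> s v S]
svsvS ⇒ svsvC   [S -> C]
svsvC ⇒ svsvsvS   [C -> s v S]
svsvsvS ⇒ svsvsvC   [S -> C]
svsvsvC ⇒ svsvsvsvS   [C -> s v S]
svsvsvsvS ⇒ svsvsvsvC   [S -> C]
svsvsvsvC ⇒ svsvsvsvs   [C -> s]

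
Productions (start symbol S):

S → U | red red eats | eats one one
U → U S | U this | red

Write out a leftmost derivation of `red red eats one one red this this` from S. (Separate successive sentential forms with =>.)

S => U   [S → U]
U => U S   [U → U S]
U S => red S   [U → red]
red S => red U   [S → U]
red U => red U this   [U → U this]
red U this => red U this this   [U → U this]
red U this this => red U S this this   [U → U S]
red U S this this => red U S S this this   [U → U S]
red U S S this this => red red S S this this   [U → red]
red red S S this this => red red eats one one S this this   [S → eats one one]
red red eats one one S this this => red red eats one one U this this   [S → U]
red red eats one one U this this => red red eats one one red this this   [U → red]

S => U => U S => red S => red U => red U this => red U this this => red U S this this => red U S S this this => red red S S this this => red red eats one one S this this => red red eats one one U this this => red red eats one one red this this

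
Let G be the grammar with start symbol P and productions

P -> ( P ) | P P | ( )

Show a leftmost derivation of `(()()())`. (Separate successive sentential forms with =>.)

P => (P)   [P -> ( P )]
(P) => (PP)   [P -> P P]
(PP) => (PPP)   [P -> P P]
(PPP) => (()PP)   [P -> ( )]
(()PP) => (()()P)   [P -> ( )]
(()()P) => (()()())   [P -> ( )]

P => (P) => (PP) => (PPP) => (()PP) => (()()P) => (()()())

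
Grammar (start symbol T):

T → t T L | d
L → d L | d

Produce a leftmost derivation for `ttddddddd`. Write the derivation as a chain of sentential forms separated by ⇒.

T ⇒ tTL ⇒ ttTLL ⇒ ttdLL ⇒ ttddLL ⇒ ttdddLL ⇒ ttddddL ⇒ ttdddddL ⇒ ttddddddL ⇒ ttddddddd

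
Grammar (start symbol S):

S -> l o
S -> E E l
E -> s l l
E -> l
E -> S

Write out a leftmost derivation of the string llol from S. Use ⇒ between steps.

S ⇒ EEl ⇒ lEl ⇒ lSl ⇒ llol

S ⇒ EEl   [S -> E E l]
EEl ⇒ lEl   [E -> l]
lEl ⇒ lSl   [E -> S]
lSl ⇒ llol   [S -> l o]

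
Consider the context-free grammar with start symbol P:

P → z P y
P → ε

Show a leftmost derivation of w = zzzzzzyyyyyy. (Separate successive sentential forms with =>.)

P=>zPy=>zzPyy=>zzzPyyy=>zzzzPyyyy=>zzzzzPyyyyy=>zzzzzzPyyyyyy=>zzzzzzyyyyyy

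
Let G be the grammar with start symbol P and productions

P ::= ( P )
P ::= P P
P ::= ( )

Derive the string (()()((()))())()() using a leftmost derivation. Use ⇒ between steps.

P ⇒ PP   [P ::= P P]
PP ⇒ PPP   [P ::= P P]
PPP ⇒ (P)PP   [P ::= ( P )]
(P)PP ⇒ (PP)PP   [P ::= P P]
(PP)PP ⇒ (PPP)PP   [P ::= P P]
(PPP)PP ⇒ (()PP)PP   [P ::= ( )]
(()PP)PP ⇒ (()PPP)PP   [P ::= P P]
(()PPP)PP ⇒ (()()PP)PP   [P ::= ( )]
(()()PP)PP ⇒ (()()(P)P)PP   [P ::= ( P )]
(()()(P)P)PP ⇒ (()()((P))P)PP   [P ::= ( P )]
(()()((P))P)PP ⇒ (()()((()))P)PP   [P ::= ( )]
(()()((()))P)PP ⇒ (()()((()))())PP   [P ::= ( )]
(()()((()))())PP ⇒ (()()((()))())()P   [P ::= ( )]
(()()((()))())()P ⇒ (()()((()))())()()   [P ::= ( )]

P⇒PP⇒PPP⇒(P)PP⇒(PP)PP⇒(PPP)PP⇒(()PP)PP⇒(()PPP)PP⇒(()()PP)PP⇒(()()(P)P)PP⇒(()()((P))P)PP⇒(()()((()))P)PP⇒(()()((()))())PP⇒(()()((()))())()P⇒(()()((()))())()()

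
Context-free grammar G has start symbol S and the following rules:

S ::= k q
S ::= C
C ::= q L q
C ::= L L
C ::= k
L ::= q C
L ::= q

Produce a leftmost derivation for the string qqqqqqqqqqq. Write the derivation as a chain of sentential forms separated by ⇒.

S ⇒ C   [S ::= C]
C ⇒ LL   [C ::= L L]
LL ⇒ qCL   [L ::= q C]
qCL ⇒ qqLqL   [C ::= q L q]
qqLqL ⇒ qqqCqL   [L ::= q C]
qqqCqL ⇒ qqqqLqqL   [C ::= q L q]
qqqqLqqL ⇒ qqqqqCqqL   [L ::= q C]
qqqqqCqqL ⇒ qqqqqqLqqqL   [C ::= q L q]
qqqqqqLqqqL ⇒ qqqqqqqqqqL   [L ::= q]
qqqqqqqqqqL ⇒ qqqqqqqqqqq   [L ::= q]

S⇒C⇒LL⇒qCL⇒qqLqL⇒qqqCqL⇒qqqqLqqL⇒qqqqqCqqL⇒qqqqqqLqqqL⇒qqqqqqqqqqL⇒qqqqqqqqqqq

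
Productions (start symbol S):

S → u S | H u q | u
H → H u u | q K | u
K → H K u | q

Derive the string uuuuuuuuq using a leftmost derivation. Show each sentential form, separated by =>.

S => uS   [S → u S]
uS => uuS   [S → u S]
uuS => uuuS   [S → u S]
uuuS => uuuuS   [S → u S]
uuuuS => uuuuHuq   [S → H u q]
uuuuHuq => uuuuHuuuq   [H → H u u]
uuuuHuuuq => uuuuuuuuq   [H → u]

S => uS => uuS => uuuS => uuuuS => uuuuHuq => uuuuHuuuq => uuuuuuuuq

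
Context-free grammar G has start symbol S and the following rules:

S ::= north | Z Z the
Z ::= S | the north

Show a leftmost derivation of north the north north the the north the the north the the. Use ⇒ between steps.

S ⇒ Z Z the ⇒ S Z the ⇒ north Z the ⇒ north S the ⇒ north Z Z the the ⇒ north S Z the the ⇒ north Z Z the Z the the ⇒ north S Z the Z the the ⇒ north Z Z the Z the Z the the ⇒ north the north Z the Z the Z the the ⇒ north the north S the Z the Z the the ⇒ north the north north the Z the Z the the ⇒ north the north north the the north the Z the the ⇒ north the north north the the north the the north the the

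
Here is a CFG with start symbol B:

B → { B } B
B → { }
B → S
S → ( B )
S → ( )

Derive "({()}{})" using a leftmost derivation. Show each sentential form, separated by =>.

B=>S=>(B)=>({B}B)=>({S}B)=>({()}B)=>({()}{})

B => S   [B → S]
S => (B)   [S → ( B )]
(B) => ({B}B)   [B → { B } B]
({B}B) => ({S}B)   [B → S]
({S}B) => ({()}B)   [S → ( )]
({()}B) => ({()}{})   [B → { }]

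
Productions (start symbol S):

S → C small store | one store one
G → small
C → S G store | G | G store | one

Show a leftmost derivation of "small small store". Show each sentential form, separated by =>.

S => C small store => G small store => small small store

S => C small store   [S → C small store]
C small store => G small store   [C → G]
G small store => small small store   [G → small]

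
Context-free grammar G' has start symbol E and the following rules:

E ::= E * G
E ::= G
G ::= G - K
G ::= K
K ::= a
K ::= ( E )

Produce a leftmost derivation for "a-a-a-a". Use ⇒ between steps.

E ⇒ G ⇒ G-K ⇒ G-K-K ⇒ G-K-K-K ⇒ K-K-K-K ⇒ a-K-K-K ⇒ a-a-K-K ⇒ a-a-a-K ⇒ a-a-a-a

E ⇒ G   [E ::= G]
G ⇒ G-K   [G ::= G - K]
G-K ⇒ G-K-K   [G ::= G - K]
G-K-K ⇒ G-K-K-K   [G ::= G - K]
G-K-K-K ⇒ K-K-K-K   [G ::= K]
K-K-K-K ⇒ a-K-K-K   [K ::= a]
a-K-K-K ⇒ a-a-K-K   [K ::= a]
a-a-K-K ⇒ a-a-a-K   [K ::= a]
a-a-a-K ⇒ a-a-a-a   [K ::= a]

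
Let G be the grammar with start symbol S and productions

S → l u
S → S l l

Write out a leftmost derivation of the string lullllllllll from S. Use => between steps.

S=>Sll=>Sllll=>Sllllll=>Sllllllll=>Sllllllllll=>lullllllllll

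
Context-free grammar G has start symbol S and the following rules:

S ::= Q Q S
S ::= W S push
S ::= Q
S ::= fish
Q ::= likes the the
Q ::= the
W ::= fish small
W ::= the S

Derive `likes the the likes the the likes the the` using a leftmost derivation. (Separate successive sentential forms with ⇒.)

S ⇒ Q Q S ⇒ likes the the Q S ⇒ likes the the likes the the S ⇒ likes the the likes the the Q ⇒ likes the the likes the the likes the the

S ⇒ Q Q S   [S ::= Q Q S]
Q Q S ⇒ likes the the Q S   [Q ::= likes the the]
likes the the Q S ⇒ likes the the likes the the S   [Q ::= likes the the]
likes the the likes the the S ⇒ likes the the likes the the Q   [S ::= Q]
likes the the likes the the Q ⇒ likes the the likes the the likes the the   [Q ::= likes the the]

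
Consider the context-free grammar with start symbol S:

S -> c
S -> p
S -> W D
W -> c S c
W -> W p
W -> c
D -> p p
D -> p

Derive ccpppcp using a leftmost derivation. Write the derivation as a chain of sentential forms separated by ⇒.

S ⇒ WD ⇒ cScD ⇒ cWDcD ⇒ cWpDcD ⇒ cWppDcD ⇒ ccppDcD ⇒ ccpppcD ⇒ ccpppcp

S ⇒ WD   [S -> W D]
WD ⇒ cScD   [W -> c S c]
cScD ⇒ cWDcD   [S -> W D]
cWDcD ⇒ cWpDcD   [W -> W p]
cWpDcD ⇒ cWppDcD   [W -> W p]
cWppDcD ⇒ ccppDcD   [W -> c]
ccppDcD ⇒ ccpppcD   [D -> p]
ccpppcD ⇒ ccpppcp   [D -> p]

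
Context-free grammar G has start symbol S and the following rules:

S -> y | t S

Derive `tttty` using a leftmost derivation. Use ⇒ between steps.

S ⇒ tS   [S -> t S]
tS ⇒ ttS   [S -> t S]
ttS ⇒ tttS   [S -> t S]
tttS ⇒ ttttS   [S -> t S]
ttttS ⇒ tttty   [S -> y]

S ⇒ tS ⇒ ttS ⇒ tttS ⇒ ttttS ⇒ tttty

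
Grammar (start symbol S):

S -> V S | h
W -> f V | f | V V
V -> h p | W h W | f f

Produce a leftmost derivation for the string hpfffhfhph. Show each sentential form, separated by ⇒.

S ⇒ VS ⇒ hpS ⇒ hpVS ⇒ hpffS ⇒ hpffVS ⇒ hpffWhWS ⇒ hpfffhWS ⇒ hpfffhfS ⇒ hpfffhfVS ⇒ hpfffhfhpS ⇒ hpfffhfhph

S ⇒ VS   [S -> V S]
VS ⇒ hpS   [V -> h p]
hpS ⇒ hpVS   [S -> V S]
hpVS ⇒ hpffS   [V -> f f]
hpffS ⇒ hpffVS   [S -> V S]
hpffVS ⇒ hpffWhWS   [V -> W h W]
hpffWhWS ⇒ hpfffhWS   [W -> f]
hpfffhWS ⇒ hpfffhfS   [W -> f]
hpfffhfS ⇒ hpfffhfVS   [S -> V S]
hpfffhfVS ⇒ hpfffhfhpS   [V -> h p]
hpfffhfhpS ⇒ hpfffhfhph   [S -> h]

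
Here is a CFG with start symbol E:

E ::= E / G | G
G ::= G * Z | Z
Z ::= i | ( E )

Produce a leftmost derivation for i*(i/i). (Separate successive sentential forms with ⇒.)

E⇒G⇒G*Z⇒Z*Z⇒i*Z⇒i*(E)⇒i*(E/G)⇒i*(G/G)⇒i*(Z/G)⇒i*(i/G)⇒i*(i/Z)⇒i*(i/i)

E ⇒ G   [E ::= G]
G ⇒ G*Z   [G ::= G * Z]
G*Z ⇒ Z*Z   [G ::= Z]
Z*Z ⇒ i*Z   [Z ::= i]
i*Z ⇒ i*(E)   [Z ::= ( E )]
i*(E) ⇒ i*(E/G)   [E ::= E / G]
i*(E/G) ⇒ i*(G/G)   [E ::= G]
i*(G/G) ⇒ i*(Z/G)   [G ::= Z]
i*(Z/G) ⇒ i*(i/G)   [Z ::= i]
i*(i/G) ⇒ i*(i/Z)   [G ::= Z]
i*(i/Z) ⇒ i*(i/i)   [Z ::= i]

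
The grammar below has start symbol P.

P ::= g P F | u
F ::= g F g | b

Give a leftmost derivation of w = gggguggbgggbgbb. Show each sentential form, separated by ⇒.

P ⇒ gPF ⇒ ggPFF ⇒ gggPFFF ⇒ ggggPFFFF ⇒ gggguFFFF ⇒ ggggugFgFFF ⇒ gggguggFggFFF ⇒ gggguggbggFFF ⇒ gggguggbgggFgFF ⇒ gggguggbgggbgFF ⇒ gggguggbgggbgbF ⇒ gggguggbgggbgbb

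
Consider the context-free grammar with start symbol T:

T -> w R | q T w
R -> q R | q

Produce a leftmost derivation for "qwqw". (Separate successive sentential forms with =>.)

T => qTw => qwRw => qwqw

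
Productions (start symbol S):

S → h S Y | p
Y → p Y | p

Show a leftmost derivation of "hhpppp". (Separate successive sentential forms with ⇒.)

S ⇒ hSY   [S → h S Y]
hSY ⇒ hhSYY   [S → h S Y]
hhSYY ⇒ hhpYY   [S → p]
hhpYY ⇒ hhppYY   [Y → p Y]
hhppYY ⇒ hhpppY   [Y → p]
hhpppY ⇒ hhpppp   [Y → p]

S⇒hSY⇒hhSYY⇒hhpYY⇒hhppYY⇒hhpppY⇒hhpppp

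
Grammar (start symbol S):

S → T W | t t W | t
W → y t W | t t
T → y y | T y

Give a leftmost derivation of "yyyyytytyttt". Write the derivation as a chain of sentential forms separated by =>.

S=>TW=>TyW=>TyyW=>yyyyW=>yyyyytW=>yyyyytytW=>yyyyytytytW=>yyyyytytyttt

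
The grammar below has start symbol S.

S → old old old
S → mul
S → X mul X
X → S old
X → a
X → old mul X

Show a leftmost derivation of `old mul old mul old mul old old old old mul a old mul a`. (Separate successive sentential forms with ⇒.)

S ⇒ X mul X ⇒ old mul X mul X ⇒ old mul old mul X mul X ⇒ old mul old mul old mul X mul X ⇒ old mul old mul old mul S old mul X ⇒ old mul old mul old mul X mul X old mul X ⇒ old mul old mul old mul S old mul X old mul X ⇒ old mul old mul old mul old old old old mul X old mul X ⇒ old mul old mul old mul old old old old mul a old mul X ⇒ old mul old mul old mul old old old old mul a old mul a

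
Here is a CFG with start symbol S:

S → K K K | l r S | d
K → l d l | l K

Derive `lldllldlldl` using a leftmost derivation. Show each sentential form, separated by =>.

S => KKK => lKKK => lldlKK => lldllKK => lldllldlK => lldllldlldl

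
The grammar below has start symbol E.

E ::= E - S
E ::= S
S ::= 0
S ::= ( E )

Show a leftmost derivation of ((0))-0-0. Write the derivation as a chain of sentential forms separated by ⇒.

E ⇒ E-S ⇒ E-S-S ⇒ S-S-S ⇒ (E)-S-S ⇒ (S)-S-S ⇒ ((E))-S-S ⇒ ((S))-S-S ⇒ ((0))-S-S ⇒ ((0))-0-S ⇒ ((0))-0-0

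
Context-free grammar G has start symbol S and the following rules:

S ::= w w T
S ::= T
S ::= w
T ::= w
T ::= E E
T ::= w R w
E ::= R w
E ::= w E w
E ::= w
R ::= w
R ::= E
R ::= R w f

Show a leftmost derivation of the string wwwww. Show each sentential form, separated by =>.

S => wwT => wwwRw => wwwww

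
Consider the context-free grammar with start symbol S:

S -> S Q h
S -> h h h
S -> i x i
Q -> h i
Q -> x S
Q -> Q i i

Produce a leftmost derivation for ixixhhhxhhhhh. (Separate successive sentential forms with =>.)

S=>SQh=>ixiQh=>ixixSh=>ixixSQhh=>ixixhhhQhh=>ixixhhhxShh=>ixixhhhxhhhhh

S => SQh   [S -> S Q h]
SQh => ixiQh   [S -> i x i]
ixiQh => ixixSh   [Q -> x S]
ixixSh => ixixSQhh   [S -> S Q h]
ixixSQhh => ixixhhhQhh   [S -> h h h]
ixixhhhQhh => ixixhhhxShh   [Q -> x S]
ixixhhhxShh => ixixhhhxhhhhh   [S -> h h h]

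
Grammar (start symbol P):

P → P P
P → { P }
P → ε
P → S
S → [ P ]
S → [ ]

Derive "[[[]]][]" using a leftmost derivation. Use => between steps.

P=>PP=>SP=>[P]P=>[S]P=>[[P]]P=>[[S]]P=>[[[]]]P=>[[[]]]S=>[[[]]][]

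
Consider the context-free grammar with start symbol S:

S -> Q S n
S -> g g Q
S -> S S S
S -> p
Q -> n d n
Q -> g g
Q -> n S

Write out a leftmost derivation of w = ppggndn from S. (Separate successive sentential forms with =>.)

S => SSS => pSS => ppS => ppggQ => ppggndn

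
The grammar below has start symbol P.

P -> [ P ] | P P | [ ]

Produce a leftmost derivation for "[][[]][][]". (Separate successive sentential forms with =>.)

P => PP => []P => []PP => []PPP => [][P]PP => [][[]]PP => [][[]][]P => [][[]][][]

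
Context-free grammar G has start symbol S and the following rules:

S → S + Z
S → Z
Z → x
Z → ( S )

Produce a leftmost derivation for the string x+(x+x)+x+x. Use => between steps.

S => S+Z => S+Z+Z => S+Z+Z+Z => Z+Z+Z+Z => x+Z+Z+Z => x+(S)+Z+Z => x+(S+Z)+Z+Z => x+(Z+Z)+Z+Z => x+(x+Z)+Z+Z => x+(x+x)+Z+Z => x+(x+x)+x+Z => x+(x+x)+x+x

S => S+Z   [S → S + Z]
S+Z => S+Z+Z   [S → S + Z]
S+Z+Z => S+Z+Z+Z   [S → S + Z]
S+Z+Z+Z => Z+Z+Z+Z   [S → Z]
Z+Z+Z+Z => x+Z+Z+Z   [Z → x]
x+Z+Z+Z => x+(S)+Z+Z   [Z → ( S )]
x+(S)+Z+Z => x+(S+Z)+Z+Z   [S → S + Z]
x+(S+Z)+Z+Z => x+(Z+Z)+Z+Z   [S → Z]
x+(Z+Z)+Z+Z => x+(x+Z)+Z+Z   [Z → x]
x+(x+Z)+Z+Z => x+(x+x)+Z+Z   [Z → x]
x+(x+x)+Z+Z => x+(x+x)+x+Z   [Z → x]
x+(x+x)+x+Z => x+(x+x)+x+x   [Z → x]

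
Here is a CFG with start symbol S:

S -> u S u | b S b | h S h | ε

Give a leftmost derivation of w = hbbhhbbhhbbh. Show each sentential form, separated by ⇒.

S ⇒ hSh ⇒ hbSbh ⇒ hbbSbbh ⇒ hbbhShbbh ⇒ hbbhhShhbbh ⇒ hbbhhbSbhhbbh ⇒ hbbhhbbhhbbh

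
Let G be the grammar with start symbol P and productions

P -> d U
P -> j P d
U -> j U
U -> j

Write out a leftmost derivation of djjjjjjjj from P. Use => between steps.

P=>dU=>djU=>djjU=>djjjU=>djjjjU=>djjjjjU=>djjjjjjU=>djjjjjjjU=>djjjjjjjj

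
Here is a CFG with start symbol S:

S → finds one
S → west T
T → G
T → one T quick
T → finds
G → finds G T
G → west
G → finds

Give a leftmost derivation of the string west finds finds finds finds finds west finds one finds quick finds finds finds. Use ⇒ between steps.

S ⇒ west T   [S → west T]
west T ⇒ west G   [T → G]
west G ⇒ west finds G T   [G → finds G T]
west finds G T ⇒ west finds finds G T T   [G → finds G T]
west finds finds G T T ⇒ west finds finds finds G T T T   [G → finds G T]
west finds finds finds G T T T ⇒ west finds finds finds finds G T T T T   [G → finds G T]
west finds finds finds finds G T T T T ⇒ west finds finds finds finds finds G T T T T T   [G → finds G T]
west finds finds finds finds finds G T T T T T ⇒ west finds finds finds finds finds west T T T T T   [G → west]
west finds finds finds finds finds west T T T T T ⇒ west finds finds finds finds finds west finds T T T T   [T → finds]
west finds finds finds finds finds west finds T T T T ⇒ west finds finds finds finds finds west finds one T quick T T T   [T → one T quick]
west finds finds finds finds finds west finds one T quick T T T ⇒ west finds finds finds finds finds west finds one finds quick T T T   [T → finds]
west finds finds finds finds finds west finds one finds quick T T T ⇒ west finds finds finds finds finds west finds one finds quick finds T T   [T → finds]
west finds finds finds finds finds west finds one finds quick finds T T ⇒ west finds finds finds finds finds west finds one finds quick finds finds T   [T → finds]
west finds finds finds finds finds west finds one finds quick finds finds T ⇒ west finds finds finds finds finds west finds one finds quick finds finds finds   [T → finds]

S ⇒ west T ⇒ west G ⇒ west finds G T ⇒ west finds finds G T T ⇒ west finds finds finds G T T T ⇒ west finds finds finds finds G T T T T ⇒ west finds finds finds finds finds G T T T T T ⇒ west finds finds finds finds finds west T T T T T ⇒ west finds finds finds finds finds west finds T T T T ⇒ west finds finds finds finds finds west finds one T quick T T T ⇒ west finds finds finds finds finds west finds one finds quick T T T ⇒ west finds finds finds finds finds west finds one finds quick finds T T ⇒ west finds finds finds finds finds west finds one finds quick finds finds T ⇒ west finds finds finds finds finds west finds one finds quick finds finds finds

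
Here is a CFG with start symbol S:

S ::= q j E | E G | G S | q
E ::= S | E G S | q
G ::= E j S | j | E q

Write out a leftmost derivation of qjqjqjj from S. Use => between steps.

S => EG   [S ::= E G]
EG => SG   [E ::= S]
SG => qjEG   [S ::= q j E]
qjEG => qjSG   [E ::= S]
qjSG => qjEGG   [S ::= E G]
qjEGG => qjSGG   [E ::= S]
qjSGG => qjqjEGG   [S ::= q j E]
qjqjEGG => qjqjqGG   [E ::= q]
qjqjqGG => qjqjqjG   [G ::= j]
qjqjqjG => qjqjqjj   [G ::= j]

S=>EG=>SG=>qjEG=>qjSG=>qjEGG=>qjSGG=>qjqjEGG=>qjqjqGG=>qjqjqjG=>qjqjqjj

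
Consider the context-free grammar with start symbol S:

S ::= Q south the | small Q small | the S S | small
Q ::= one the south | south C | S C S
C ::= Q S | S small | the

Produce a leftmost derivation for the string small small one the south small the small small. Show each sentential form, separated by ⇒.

S ⇒ small Q small   [S ::= small Q small]
small Q small ⇒ small S C S small   [Q ::= S C S]
small S C S small ⇒ small small Q small C S small   [S ::= small Q small]
small small Q small C S small ⇒ small small one the south small C S small   [Q ::= one the south]
small small one the south small C S small ⇒ small small one the south small the S small   [C ::= the]
small small one the south small the S small ⇒ small small one the south small the small small   [S ::= small]

S ⇒ small Q small ⇒ small S C S small ⇒ small small Q small C S small ⇒ small small one the south small C S small ⇒ small small one the south small the S small ⇒ small small one the south small the small small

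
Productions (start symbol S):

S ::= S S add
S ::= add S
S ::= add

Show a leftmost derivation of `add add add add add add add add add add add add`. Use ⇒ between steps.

S ⇒ S S add ⇒ add S S add ⇒ add S S add S add ⇒ add add S S add S add ⇒ add add S S add S add S add ⇒ add add S S add S add S add S add ⇒ add add add S add S add S add S add ⇒ add add add add S add S add S add S add ⇒ add add add add add add S add S add S add ⇒ add add add add add add add add S add S add ⇒ add add add add add add add add add add S add ⇒ add add add add add add add add add add add add

S ⇒ S S add   [S ::= S S add]
S S add ⇒ add S S add   [S ::= add S]
add S S add ⇒ add S S add S add   [S ::= S S add]
add S S add S add ⇒ add add S S add S add   [S ::= add S]
add add S S add S add ⇒ add add S S add S add S add   [S ::= S S add]
add add S S add S add S add ⇒ add add S S add S add S add S add   [S ::= S S add]
add add S S add S add S add S add ⇒ add add add S add S add S add S add   [S ::= add]
add add add S add S add S add S add ⇒ add add add add S add S add S add S add   [S ::= add S]
add add add add S add S add S add S add ⇒ add add add add add add S add S add S add   [S ::= add]
add add add add add add S add S add S add ⇒ add add add add add add add add S add S add   [S ::= add]
add add add add add add add add S add S add ⇒ add add add add add add add add add add S add   [S ::= add]
add add add add add add add add add add S add ⇒ add add add add add add add add add add add add   [S ::= add]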